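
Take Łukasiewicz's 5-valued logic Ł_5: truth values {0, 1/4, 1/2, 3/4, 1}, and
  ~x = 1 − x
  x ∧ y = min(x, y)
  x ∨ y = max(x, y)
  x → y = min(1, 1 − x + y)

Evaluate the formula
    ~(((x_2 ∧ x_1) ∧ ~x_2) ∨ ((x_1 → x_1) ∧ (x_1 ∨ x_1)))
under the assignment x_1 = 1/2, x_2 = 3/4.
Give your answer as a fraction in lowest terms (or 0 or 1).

x_2 ∧ x_1 = 3/4 ∧ 1/2 = 1/2
~x_2 = ~3/4 = 1/4
(x_2 ∧ x_1) ∧ ~x_2 = 1/2 ∧ 1/4 = 1/4
x_1 → x_1 = 1/2 → 1/2 = 1
x_1 ∨ x_1 = 1/2 ∨ 1/2 = 1/2
(x_1 → x_1) ∧ (x_1 ∨ x_1) = 1 ∧ 1/2 = 1/2
((x_2 ∧ x_1) ∧ ~x_2) ∨ ((x_1 → x_1) ∧ (x_1 ∨ x_1)) = 1/4 ∨ 1/2 = 1/2
~(((x_2 ∧ x_1) ∧ ~x_2) ∨ ((x_1 → x_1) ∧ (x_1 ∨ x_1))) = ~1/2 = 1/2

1/2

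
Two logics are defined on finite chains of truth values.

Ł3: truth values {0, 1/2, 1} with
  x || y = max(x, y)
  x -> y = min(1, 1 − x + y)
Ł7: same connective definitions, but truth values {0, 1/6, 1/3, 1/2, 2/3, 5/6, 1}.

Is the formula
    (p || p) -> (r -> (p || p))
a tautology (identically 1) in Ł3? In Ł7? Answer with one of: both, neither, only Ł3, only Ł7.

In Ł3: every assignment gives 1 — tautology.
In Ł7: every assignment gives 1 — tautology.

both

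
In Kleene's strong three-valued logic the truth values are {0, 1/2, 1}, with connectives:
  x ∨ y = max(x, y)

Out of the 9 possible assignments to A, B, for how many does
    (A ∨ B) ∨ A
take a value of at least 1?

5

A = 0, B = 0 ↦ 0  <
A = 0, B = 1/2 ↦ 1/2  <
A = 0, B = 1 ↦ 1  ≥
A = 1/2, B = 0 ↦ 1/2  <
A = 1/2, B = 1/2 ↦ 1/2  <
A = 1/2, B = 1 ↦ 1  ≥
A = 1, B = 0 ↦ 1  ≥
A = 1, B = 1/2 ↦ 1  ≥
A = 1, B = 1 ↦ 1  ≥
So 5 of the 9 assignments meet the threshold.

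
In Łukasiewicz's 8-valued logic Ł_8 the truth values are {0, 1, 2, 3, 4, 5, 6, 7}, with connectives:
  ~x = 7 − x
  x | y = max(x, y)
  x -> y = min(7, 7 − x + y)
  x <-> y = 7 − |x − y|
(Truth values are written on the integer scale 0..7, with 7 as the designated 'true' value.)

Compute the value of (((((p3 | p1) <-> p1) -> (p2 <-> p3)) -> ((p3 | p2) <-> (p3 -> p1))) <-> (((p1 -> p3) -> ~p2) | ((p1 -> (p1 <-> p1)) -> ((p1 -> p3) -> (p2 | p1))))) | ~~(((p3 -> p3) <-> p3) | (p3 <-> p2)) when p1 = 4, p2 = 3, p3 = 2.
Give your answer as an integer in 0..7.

6

p3 | p1 = 2 | 4 = 4
(p3 | p1) <-> p1 = 4 <-> 4 = 7
p2 <-> p3 = 3 <-> 2 = 6
((p3 | p1) <-> p1) -> (p2 <-> p3) = 7 -> 6 = 6
p3 | p2 = 2 | 3 = 3
p3 -> p1 = 2 -> 4 = 7
(p3 | p2) <-> (p3 -> p1) = 3 <-> 7 = 3
(((p3 | p1) <-> p1) -> (p2 <-> p3)) -> ((p3 | p2) <-> (p3 -> p1)) = 6 -> 3 = 4
p1 -> p3 = 4 -> 2 = 5
~p2 = ~3 = 4
(p1 -> p3) -> ~p2 = 5 -> 4 = 6
p1 <-> p1 = 4 <-> 4 = 7
p1 -> (p1 <-> p1) = 4 -> 7 = 7
p1 -> p3 = 4 -> 2 = 5
p2 | p1 = 3 | 4 = 4
(p1 -> p3) -> (p2 | p1) = 5 -> 4 = 6
(p1 -> (p1 <-> p1)) -> ((p1 -> p3) -> (p2 | p1)) = 7 -> 6 = 6
((p1 -> p3) -> ~p2) | ((p1 -> (p1 <-> p1)) -> ((p1 -> p3) -> (p2 | p1))) = 6 | 6 = 6
((((p3 | p1) <-> p1) -> (p2 <-> p3)) -> ((p3 | p2) <-> (p3 -> p1))) <-> (((p1 -> p3) -> ~p2) | ((p1 -> (p1 <-> p1)) -> ((p1 -> p3) -> (p2 | p1)))) = 4 <-> 6 = 5
p3 -> p3 = 2 -> 2 = 7
(p3 -> p3) <-> p3 = 7 <-> 2 = 2
p3 <-> p2 = 2 <-> 3 = 6
((p3 -> p3) <-> p3) | (p3 <-> p2) = 2 | 6 = 6
~(((p3 -> p3) <-> p3) | (p3 <-> p2)) = ~6 = 1
~~(((p3 -> p3) <-> p3) | (p3 <-> p2)) = ~1 = 6
(((((p3 | p1) <-> p1) -> (p2 <-> p3)) -> ((p3 | p2) <-> (p3 -> p1))) <-> (((p1 -> p3) -> ~p2) | ((p1 -> (p1 <-> p1)) -> ((p1 -> p3) -> (p2 | p1))))) | ~~(((p3 -> p3) <-> p3) | (p3 <-> p2)) = 5 | 6 = 6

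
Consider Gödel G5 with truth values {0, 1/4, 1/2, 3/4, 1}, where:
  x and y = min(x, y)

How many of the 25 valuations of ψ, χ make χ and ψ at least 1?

1

value 1: 1 assignment (counts)
value 3/4: 3 assignments
value 1/2: 5 assignments
value 1/4: 7 assignments
value 0: 9 assignments
So 1 of the 25 assignments meets the threshold.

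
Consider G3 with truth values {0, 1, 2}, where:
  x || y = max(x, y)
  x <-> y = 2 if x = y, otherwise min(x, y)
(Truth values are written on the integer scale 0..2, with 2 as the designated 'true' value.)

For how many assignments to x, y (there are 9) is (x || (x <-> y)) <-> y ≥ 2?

x = 0, y = 0 ↦ 0  <
x = 0, y = 1 ↦ 0  <
x = 0, y = 2 ↦ 0  <
x = 1, y = 0 ↦ 0  <
x = 1, y = 1 ↦ 1  <
x = 1, y = 2 ↦ 1  <
x = 2, y = 0 ↦ 0  <
x = 2, y = 1 ↦ 1  <
x = 2, y = 2 ↦ 2  ≥
So 1 of the 9 assignments meets the threshold.

1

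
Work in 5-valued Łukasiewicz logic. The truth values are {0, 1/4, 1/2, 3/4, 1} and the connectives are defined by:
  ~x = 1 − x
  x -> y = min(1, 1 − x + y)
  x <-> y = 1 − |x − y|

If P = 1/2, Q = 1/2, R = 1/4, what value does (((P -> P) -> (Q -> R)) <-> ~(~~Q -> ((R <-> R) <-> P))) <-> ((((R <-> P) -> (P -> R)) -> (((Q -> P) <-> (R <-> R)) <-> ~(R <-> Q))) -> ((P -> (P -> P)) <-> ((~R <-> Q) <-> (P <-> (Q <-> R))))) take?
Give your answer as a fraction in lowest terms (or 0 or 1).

P -> P = 1/2 -> 1/2 = 1
Q -> R = 1/2 -> 1/4 = 3/4
(P -> P) -> (Q -> R) = 1 -> 3/4 = 3/4
~Q = ~1/2 = 1/2
~~Q = ~1/2 = 1/2
R <-> R = 1/4 <-> 1/4 = 1
(R <-> R) <-> P = 1 <-> 1/2 = 1/2
~~Q -> ((R <-> R) <-> P) = 1/2 -> 1/2 = 1
~(~~Q -> ((R <-> R) <-> P)) = ~1 = 0
((P -> P) -> (Q -> R)) <-> ~(~~Q -> ((R <-> R) <-> P)) = 3/4 <-> 0 = 1/4
R <-> P = 1/4 <-> 1/2 = 3/4
P -> R = 1/2 -> 1/4 = 3/4
(R <-> P) -> (P -> R) = 3/4 -> 3/4 = 1
Q -> P = 1/2 -> 1/2 = 1
R <-> R = 1/4 <-> 1/4 = 1
(Q -> P) <-> (R <-> R) = 1 <-> 1 = 1
R <-> Q = 1/4 <-> 1/2 = 3/4
~(R <-> Q) = ~3/4 = 1/4
((Q -> P) <-> (R <-> R)) <-> ~(R <-> Q) = 1 <-> 1/4 = 1/4
((R <-> P) -> (P -> R)) -> (((Q -> P) <-> (R <-> R)) <-> ~(R <-> Q)) = 1 -> 1/4 = 1/4
P -> P = 1/2 -> 1/2 = 1
P -> (P -> P) = 1/2 -> 1 = 1
~R = ~1/4 = 3/4
~R <-> Q = 3/4 <-> 1/2 = 3/4
Q <-> R = 1/2 <-> 1/4 = 3/4
P <-> (Q <-> R) = 1/2 <-> 3/4 = 3/4
(~R <-> Q) <-> (P <-> (Q <-> R)) = 3/4 <-> 3/4 = 1
(P -> (P -> P)) <-> ((~R <-> Q) <-> (P <-> (Q <-> R))) = 1 <-> 1 = 1
(((R <-> P) -> (P -> R)) -> (((Q -> P) <-> (R <-> R)) <-> ~(R <-> Q))) -> ((P -> (P -> P)) <-> ((~R <-> Q) <-> (P <-> (Q <-> R)))) = 1/4 -> 1 = 1
(((P -> P) -> (Q -> R)) <-> ~(~~Q -> ((R <-> R) <-> P))) <-> ((((R <-> P) -> (P -> R)) -> (((Q -> P) <-> (R <-> R)) <-> ~(R <-> Q))) -> ((P -> (P -> P)) <-> ((~R <-> Q) <-> (P <-> (Q <-> R))))) = 1/4 <-> 1 = 1/4

1/4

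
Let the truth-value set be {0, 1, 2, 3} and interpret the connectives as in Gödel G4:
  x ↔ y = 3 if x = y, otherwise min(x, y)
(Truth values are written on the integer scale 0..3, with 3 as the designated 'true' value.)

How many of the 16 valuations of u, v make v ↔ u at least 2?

6

u = 0, v = 0 ↦ 3  ≥
u = 0, v = 1 ↦ 0  <
u = 0, v = 2 ↦ 0  <
u = 0, v = 3 ↦ 0  <
u = 1, v = 0 ↦ 0  <
u = 1, v = 1 ↦ 3  ≥
u = 1, v = 2 ↦ 1  <
u = 1, v = 3 ↦ 1  <
u = 2, v = 0 ↦ 0  <
u = 2, v = 1 ↦ 1  <
u = 2, v = 2 ↦ 3  ≥
u = 2, v = 3 ↦ 2  ≥
u = 3, v = 0 ↦ 0  <
u = 3, v = 1 ↦ 1  <
u = 3, v = 2 ↦ 2  ≥
u = 3, v = 3 ↦ 3  ≥
So 6 of the 16 assignments meet the threshold.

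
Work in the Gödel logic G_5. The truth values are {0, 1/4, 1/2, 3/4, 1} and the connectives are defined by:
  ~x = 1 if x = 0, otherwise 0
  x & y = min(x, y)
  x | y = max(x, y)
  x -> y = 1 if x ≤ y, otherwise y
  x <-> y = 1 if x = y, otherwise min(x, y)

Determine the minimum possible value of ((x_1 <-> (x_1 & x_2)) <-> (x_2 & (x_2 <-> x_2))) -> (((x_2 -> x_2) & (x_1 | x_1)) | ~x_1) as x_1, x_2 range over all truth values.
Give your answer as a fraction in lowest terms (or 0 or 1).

1/4

Take x_1 = 1/4, x_2 = 0:
x_1 & x_2 = 1/4 & 0 = 0
x_1 <-> (x_1 & x_2) = 1/4 <-> 0 = 0
x_2 <-> x_2 = 0 <-> 0 = 1
x_2 & (x_2 <-> x_2) = 0 & 1 = 0
(x_1 <-> (x_1 & x_2)) <-> (x_2 & (x_2 <-> x_2)) = 0 <-> 0 = 1
x_2 -> x_2 = 0 -> 0 = 1
x_1 | x_1 = 1/4 | 1/4 = 1/4
(x_2 -> x_2) & (x_1 | x_1) = 1 & 1/4 = 1/4
~x_1 = ~1/4 = 0
((x_2 -> x_2) & (x_1 | x_1)) | ~x_1 = 1/4 | 0 = 1/4
((x_1 <-> (x_1 & x_2)) <-> (x_2 & (x_2 <-> x_2))) -> (((x_2 -> x_2) & (x_1 | x_1)) | ~x_1) = 1 -> 1/4 = 1/4
No assignment yields a value below 1/4, so this is the minimum.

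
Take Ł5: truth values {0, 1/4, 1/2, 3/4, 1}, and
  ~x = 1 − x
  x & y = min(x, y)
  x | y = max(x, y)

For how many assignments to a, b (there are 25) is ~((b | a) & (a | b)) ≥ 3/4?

value 1: 1 assignment (counts)
value 3/4: 3 assignments (counts)
value 1/2: 5 assignments
value 1/4: 7 assignments
value 0: 9 assignments
So 4 of the 25 assignments meet the threshold.

4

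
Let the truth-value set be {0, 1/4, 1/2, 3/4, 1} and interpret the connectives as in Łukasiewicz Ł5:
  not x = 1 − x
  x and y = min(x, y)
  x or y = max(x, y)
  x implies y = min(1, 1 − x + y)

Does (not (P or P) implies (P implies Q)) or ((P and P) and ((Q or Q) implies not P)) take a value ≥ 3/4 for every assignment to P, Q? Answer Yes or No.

Yes

At P = 3/4, Q = 1, for instance:
P or P = 3/4 or 3/4 = 3/4
not (P or P) = not 3/4 = 1/4
P implies Q = 3/4 implies 1 = 1
not (P or P) implies (P implies Q) = 1/4 implies 1 = 1
P and P = 3/4 and 3/4 = 3/4
Q or Q = 1 or 1 = 1
not P = not 3/4 = 1/4
(Q or Q) implies not P = 1 implies 1/4 = 1/4
(P and P) and ((Q or Q) implies not P) = 3/4 and 1/4 = 1/4
(not (P or P) implies (P implies Q)) or ((P and P) and ((Q or Q) implies not P)) = 1 or 1/4 = 1
and checking the remaining 24 assignments likewise gives ≥ 3/4 in every case.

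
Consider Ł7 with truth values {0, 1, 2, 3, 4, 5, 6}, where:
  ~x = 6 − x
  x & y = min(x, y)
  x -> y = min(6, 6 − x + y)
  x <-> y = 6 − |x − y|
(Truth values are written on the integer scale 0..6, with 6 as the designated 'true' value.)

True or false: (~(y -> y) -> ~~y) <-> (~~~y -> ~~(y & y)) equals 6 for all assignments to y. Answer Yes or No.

No

Counterexample: take y = 0.
y -> y = 0 -> 0 = 6
~(y -> y) = ~6 = 0
~y = ~0 = 6
~~y = ~6 = 0
~(y -> y) -> ~~y = 0 -> 0 = 6
~y = ~0 = 6
~~y = ~6 = 0
~~~y = ~0 = 6
y & y = 0 & 0 = 0
~(y & y) = ~0 = 6
~~(y & y) = ~6 = 0
~~~y -> ~~(y & y) = 6 -> 0 = 0
(~(y -> y) -> ~~y) <-> (~~~y -> ~~(y & y)) = 6 <-> 0 = 0
This gives 0 ≠ 6.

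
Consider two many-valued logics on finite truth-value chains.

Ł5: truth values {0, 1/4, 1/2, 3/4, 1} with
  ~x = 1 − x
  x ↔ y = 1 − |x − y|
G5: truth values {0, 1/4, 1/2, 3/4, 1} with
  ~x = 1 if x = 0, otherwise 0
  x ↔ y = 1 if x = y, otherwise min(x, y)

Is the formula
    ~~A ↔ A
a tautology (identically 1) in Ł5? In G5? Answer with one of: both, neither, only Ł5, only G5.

In Ł5: every assignment gives 1 — tautology.
In G5: at A = 1/4 the value is 1/4 — not a tautology.

only Ł5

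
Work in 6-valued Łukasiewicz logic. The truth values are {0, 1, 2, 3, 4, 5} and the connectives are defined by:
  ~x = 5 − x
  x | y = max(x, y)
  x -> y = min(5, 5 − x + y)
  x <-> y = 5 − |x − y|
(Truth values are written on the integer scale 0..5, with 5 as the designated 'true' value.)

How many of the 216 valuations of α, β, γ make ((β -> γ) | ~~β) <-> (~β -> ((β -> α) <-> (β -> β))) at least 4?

value 5: 156 assignments (counts)
value 4: 42 assignments (counts)
value 3: 18 assignments
So 198 of the 216 assignments meet the threshold.

198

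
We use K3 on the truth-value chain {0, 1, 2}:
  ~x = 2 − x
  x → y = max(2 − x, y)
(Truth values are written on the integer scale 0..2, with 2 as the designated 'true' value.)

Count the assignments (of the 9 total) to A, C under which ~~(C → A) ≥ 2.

5

A = 0, C = 0 ↦ 2  ≥
A = 0, C = 1 ↦ 1  <
A = 0, C = 2 ↦ 0  <
A = 1, C = 0 ↦ 2  ≥
A = 1, C = 1 ↦ 1  <
A = 1, C = 2 ↦ 1  <
A = 2, C = 0 ↦ 2  ≥
A = 2, C = 1 ↦ 2  ≥
A = 2, C = 2 ↦ 2  ≥
So 5 of the 9 assignments meet the threshold.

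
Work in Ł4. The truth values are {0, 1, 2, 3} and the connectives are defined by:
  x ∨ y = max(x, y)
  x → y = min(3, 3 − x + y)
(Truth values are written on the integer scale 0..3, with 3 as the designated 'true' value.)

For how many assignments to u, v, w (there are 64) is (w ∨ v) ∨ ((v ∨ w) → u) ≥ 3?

value 3: 51 assignments (counts)
value 2: 13 assignments
So 51 of the 64 assignments meet the threshold.

51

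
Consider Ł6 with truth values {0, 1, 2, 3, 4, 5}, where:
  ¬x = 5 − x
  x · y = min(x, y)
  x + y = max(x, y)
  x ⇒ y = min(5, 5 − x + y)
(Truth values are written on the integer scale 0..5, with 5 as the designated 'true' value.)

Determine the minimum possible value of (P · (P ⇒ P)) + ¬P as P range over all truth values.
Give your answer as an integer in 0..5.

3

Take P = 2:
P ⇒ P = 2 ⇒ 2 = 5
P · (P ⇒ P) = 2 · 5 = 2
¬P = ¬2 = 3
(P · (P ⇒ P)) + ¬P = 2 + 3 = 3
No assignment yields a value below 3, so this is the minimum.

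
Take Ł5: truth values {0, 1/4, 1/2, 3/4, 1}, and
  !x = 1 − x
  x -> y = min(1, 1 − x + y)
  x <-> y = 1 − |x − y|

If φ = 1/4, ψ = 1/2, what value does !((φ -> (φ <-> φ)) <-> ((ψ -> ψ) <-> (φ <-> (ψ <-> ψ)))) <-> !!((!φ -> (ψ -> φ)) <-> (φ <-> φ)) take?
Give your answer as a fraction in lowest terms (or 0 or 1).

3/4

φ <-> φ = 1/4 <-> 1/4 = 1
φ -> (φ <-> φ) = 1/4 -> 1 = 1
ψ -> ψ = 1/2 -> 1/2 = 1
ψ <-> ψ = 1/2 <-> 1/2 = 1
φ <-> (ψ <-> ψ) = 1/4 <-> 1 = 1/4
(ψ -> ψ) <-> (φ <-> (ψ <-> ψ)) = 1 <-> 1/4 = 1/4
(φ -> (φ <-> φ)) <-> ((ψ -> ψ) <-> (φ <-> (ψ <-> ψ))) = 1 <-> 1/4 = 1/4
!((φ -> (φ <-> φ)) <-> ((ψ -> ψ) <-> (φ <-> (ψ <-> ψ)))) = !1/4 = 3/4
!φ = !1/4 = 3/4
ψ -> φ = 1/2 -> 1/4 = 3/4
!φ -> (ψ -> φ) = 3/4 -> 3/4 = 1
φ <-> φ = 1/4 <-> 1/4 = 1
(!φ -> (ψ -> φ)) <-> (φ <-> φ) = 1 <-> 1 = 1
!((!φ -> (ψ -> φ)) <-> (φ <-> φ)) = !1 = 0
!!((!φ -> (ψ -> φ)) <-> (φ <-> φ)) = !0 = 1
!((φ -> (φ <-> φ)) <-> ((ψ -> ψ) <-> (φ <-> (ψ <-> ψ)))) <-> !!((!φ -> (ψ -> φ)) <-> (φ <-> φ)) = 3/4 <-> 1 = 3/4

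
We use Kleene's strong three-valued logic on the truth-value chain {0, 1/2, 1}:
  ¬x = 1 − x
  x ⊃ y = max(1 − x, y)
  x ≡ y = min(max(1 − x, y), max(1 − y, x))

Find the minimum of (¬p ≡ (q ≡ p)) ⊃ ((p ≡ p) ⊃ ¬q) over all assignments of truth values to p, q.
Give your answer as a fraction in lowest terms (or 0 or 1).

Take p = 0, q = 1/2:
¬p = ¬0 = 1
q ≡ p = 1/2 ≡ 0 = 1/2
¬p ≡ (q ≡ p) = 1 ≡ 1/2 = 1/2
p ≡ p = 0 ≡ 0 = 1
¬q = ¬1/2 = 1/2
(p ≡ p) ⊃ ¬q = 1 ⊃ 1/2 = 1/2
(¬p ≡ (q ≡ p)) ⊃ ((p ≡ p) ⊃ ¬q) = 1/2 ⊃ 1/2 = 1/2
No assignment yields a value below 1/2, so this is the minimum.

1/2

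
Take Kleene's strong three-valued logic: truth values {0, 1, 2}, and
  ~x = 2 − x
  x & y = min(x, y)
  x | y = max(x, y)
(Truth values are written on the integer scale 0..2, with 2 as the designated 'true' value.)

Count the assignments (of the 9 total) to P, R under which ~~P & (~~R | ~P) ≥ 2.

1

P = 0, R = 0 ↦ 0  <
P = 0, R = 1 ↦ 0  <
P = 0, R = 2 ↦ 0  <
P = 1, R = 0 ↦ 1  <
P = 1, R = 1 ↦ 1  <
P = 1, R = 2 ↦ 1  <
P = 2, R = 0 ↦ 0  <
P = 2, R = 1 ↦ 1  <
P = 2, R = 2 ↦ 2  ≥
So 1 of the 9 assignments meets the threshold.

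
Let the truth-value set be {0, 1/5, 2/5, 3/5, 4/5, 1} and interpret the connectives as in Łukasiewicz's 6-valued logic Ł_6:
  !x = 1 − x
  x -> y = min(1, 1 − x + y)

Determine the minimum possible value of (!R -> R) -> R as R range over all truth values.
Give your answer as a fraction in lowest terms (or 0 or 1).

3/5

Take R = 2/5:
!R = !2/5 = 3/5
!R -> R = 3/5 -> 2/5 = 4/5
(!R -> R) -> R = 4/5 -> 2/5 = 3/5
No assignment yields a value below 3/5, so this is the minimum.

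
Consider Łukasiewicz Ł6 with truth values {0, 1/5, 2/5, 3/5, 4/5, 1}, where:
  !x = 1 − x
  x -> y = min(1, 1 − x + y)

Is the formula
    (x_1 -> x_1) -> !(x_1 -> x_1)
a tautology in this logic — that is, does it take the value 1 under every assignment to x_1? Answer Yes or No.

No

Counterexample: take x_1 = 0.
x_1 -> x_1 = 0 -> 0 = 1
x_1 -> x_1 = 0 -> 0 = 1
!(x_1 -> x_1) = !1 = 0
(x_1 -> x_1) -> !(x_1 -> x_1) = 1 -> 0 = 0
This gives 0 ≠ 1.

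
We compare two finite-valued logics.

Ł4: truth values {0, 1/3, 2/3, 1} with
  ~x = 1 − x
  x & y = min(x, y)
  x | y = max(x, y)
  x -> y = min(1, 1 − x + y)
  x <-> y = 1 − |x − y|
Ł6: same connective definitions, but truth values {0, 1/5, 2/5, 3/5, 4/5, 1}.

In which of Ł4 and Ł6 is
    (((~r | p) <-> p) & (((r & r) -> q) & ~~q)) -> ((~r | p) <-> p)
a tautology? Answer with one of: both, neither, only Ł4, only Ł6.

both

In Ł4: every assignment gives 1 — tautology.
In Ł6: every assignment gives 1 — tautology.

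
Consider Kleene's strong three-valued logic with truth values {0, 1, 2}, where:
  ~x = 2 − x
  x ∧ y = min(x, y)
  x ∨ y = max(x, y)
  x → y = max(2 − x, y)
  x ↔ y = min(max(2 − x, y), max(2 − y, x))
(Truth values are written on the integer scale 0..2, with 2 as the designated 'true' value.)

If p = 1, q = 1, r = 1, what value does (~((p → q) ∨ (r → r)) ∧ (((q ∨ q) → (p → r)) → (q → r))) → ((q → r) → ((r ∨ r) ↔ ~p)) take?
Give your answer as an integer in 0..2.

1

p → q = 1 → 1 = 1
r → r = 1 → 1 = 1
(p → q) ∨ (r → r) = 1 ∨ 1 = 1
~((p → q) ∨ (r → r)) = ~1 = 1
q ∨ q = 1 ∨ 1 = 1
p → r = 1 → 1 = 1
(q ∨ q) → (p → r) = 1 → 1 = 1
q → r = 1 → 1 = 1
((q ∨ q) → (p → r)) → (q → r) = 1 → 1 = 1
~((p → q) ∨ (r → r)) ∧ (((q ∨ q) → (p → r)) → (q → r)) = 1 ∧ 1 = 1
q → r = 1 → 1 = 1
r ∨ r = 1 ∨ 1 = 1
~p = ~1 = 1
(r ∨ r) ↔ ~p = 1 ↔ 1 = 1
(q → r) → ((r ∨ r) ↔ ~p) = 1 → 1 = 1
(~((p → q) ∨ (r → r)) ∧ (((q ∨ q) → (p → r)) → (q → r))) → ((q → r) → ((r ∨ r) ↔ ~p)) = 1 → 1 = 1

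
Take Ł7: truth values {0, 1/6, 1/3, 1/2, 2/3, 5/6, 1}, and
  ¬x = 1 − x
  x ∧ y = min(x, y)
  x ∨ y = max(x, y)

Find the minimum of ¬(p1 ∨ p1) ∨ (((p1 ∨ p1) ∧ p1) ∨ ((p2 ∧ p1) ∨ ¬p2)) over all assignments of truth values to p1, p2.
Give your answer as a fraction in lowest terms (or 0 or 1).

1/2

Take p1 = 1/2, p2 = 1/2:
p1 ∨ p1 = 1/2 ∨ 1/2 = 1/2
¬(p1 ∨ p1) = ¬1/2 = 1/2
p1 ∨ p1 = 1/2 ∨ 1/2 = 1/2
(p1 ∨ p1) ∧ p1 = 1/2 ∧ 1/2 = 1/2
p2 ∧ p1 = 1/2 ∧ 1/2 = 1/2
¬p2 = ¬1/2 = 1/2
(p2 ∧ p1) ∨ ¬p2 = 1/2 ∨ 1/2 = 1/2
((p1 ∨ p1) ∧ p1) ∨ ((p2 ∧ p1) ∨ ¬p2) = 1/2 ∨ 1/2 = 1/2
¬(p1 ∨ p1) ∨ (((p1 ∨ p1) ∧ p1) ∨ ((p2 ∧ p1) ∨ ¬p2)) = 1/2 ∨ 1/2 = 1/2
No assignment yields a value below 1/2, so this is the minimum.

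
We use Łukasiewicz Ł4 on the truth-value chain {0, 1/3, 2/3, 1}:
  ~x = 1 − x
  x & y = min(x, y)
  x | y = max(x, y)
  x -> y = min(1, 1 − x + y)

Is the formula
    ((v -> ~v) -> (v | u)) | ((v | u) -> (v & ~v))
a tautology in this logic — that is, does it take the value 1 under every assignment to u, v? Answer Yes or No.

No

Counterexample: take u = 1/3, v = 0.
~v = ~0 = 1
v -> ~v = 0 -> 1 = 1
v | u = 0 | 1/3 = 1/3
(v -> ~v) -> (v | u) = 1 -> 1/3 = 1/3
v | u = 0 | 1/3 = 1/3
~v = ~0 = 1
v & ~v = 0 & 1 = 0
(v | u) -> (v & ~v) = 1/3 -> 0 = 2/3
((v -> ~v) -> (v | u)) | ((v | u) -> (v & ~v)) = 1/3 | 2/3 = 2/3
This gives 2/3 ≠ 1.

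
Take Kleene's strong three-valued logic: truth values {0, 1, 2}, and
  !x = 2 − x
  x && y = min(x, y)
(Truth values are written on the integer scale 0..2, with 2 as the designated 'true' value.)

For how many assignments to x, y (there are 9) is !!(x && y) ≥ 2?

x = 0, y = 0 ↦ 0  <
x = 0, y = 1 ↦ 0  <
x = 0, y = 2 ↦ 0  <
x = 1, y = 0 ↦ 0  <
x = 1, y = 1 ↦ 1  <
x = 1, y = 2 ↦ 1  <
x = 2, y = 0 ↦ 0  <
x = 2, y = 1 ↦ 1  <
x = 2, y = 2 ↦ 2  ≥
So 1 of the 9 assignments meets the threshold.

1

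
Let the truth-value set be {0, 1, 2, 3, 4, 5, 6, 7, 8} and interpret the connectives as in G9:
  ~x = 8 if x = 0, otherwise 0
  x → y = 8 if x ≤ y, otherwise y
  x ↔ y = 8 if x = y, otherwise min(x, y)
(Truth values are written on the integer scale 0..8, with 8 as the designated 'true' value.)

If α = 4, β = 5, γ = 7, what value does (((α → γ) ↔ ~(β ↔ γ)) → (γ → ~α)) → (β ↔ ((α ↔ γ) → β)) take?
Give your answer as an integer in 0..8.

5

α → γ = 4 → 7 = 8
β ↔ γ = 5 ↔ 7 = 5
~(β ↔ γ) = ~5 = 0
(α → γ) ↔ ~(β ↔ γ) = 8 ↔ 0 = 0
~α = ~4 = 0
γ → ~α = 7 → 0 = 0
((α → γ) ↔ ~(β ↔ γ)) → (γ → ~α) = 0 → 0 = 8
α ↔ γ = 4 ↔ 7 = 4
(α ↔ γ) → β = 4 → 5 = 8
β ↔ ((α ↔ γ) → β) = 5 ↔ 8 = 5
(((α → γ) ↔ ~(β ↔ γ)) → (γ → ~α)) → (β ↔ ((α ↔ γ) → β)) = 8 → 5 = 5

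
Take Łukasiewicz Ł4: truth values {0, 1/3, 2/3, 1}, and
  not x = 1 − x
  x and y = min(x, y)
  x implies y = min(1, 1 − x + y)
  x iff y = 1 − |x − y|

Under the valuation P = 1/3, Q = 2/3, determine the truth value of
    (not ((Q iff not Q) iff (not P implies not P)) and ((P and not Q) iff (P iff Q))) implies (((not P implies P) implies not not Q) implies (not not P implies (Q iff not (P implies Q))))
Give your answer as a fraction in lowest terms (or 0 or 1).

1

not Q = not 2/3 = 1/3
Q iff not Q = 2/3 iff 1/3 = 2/3
not P = not 1/3 = 2/3
not P = not 1/3 = 2/3
not P implies not P = 2/3 implies 2/3 = 1
(Q iff not Q) iff (not P implies not P) = 2/3 iff 1 = 2/3
not ((Q iff not Q) iff (not P implies not P)) = not 2/3 = 1/3
not Q = not 2/3 = 1/3
P and not Q = 1/3 and 1/3 = 1/3
P iff Q = 1/3 iff 2/3 = 2/3
(P and not Q) iff (P iff Q) = 1/3 iff 2/3 = 2/3
not ((Q iff not Q) iff (not P implies not P)) and ((P and not Q) iff (P iff Q)) = 1/3 and 2/3 = 1/3
not P = not 1/3 = 2/3
not P implies P = 2/3 implies 1/3 = 2/3
not Q = not 2/3 = 1/3
not not Q = not 1/3 = 2/3
(not P implies P) implies not not Q = 2/3 implies 2/3 = 1
not P = not 1/3 = 2/3
not not P = not 2/3 = 1/3
P implies Q = 1/3 implies 2/3 = 1
not (P implies Q) = not 1 = 0
Q iff not (P implies Q) = 2/3 iff 0 = 1/3
not not P implies (Q iff not (P implies Q)) = 1/3 implies 1/3 = 1
((not P implies P) implies not not Q) implies (not not P implies (Q iff not (P implies Q))) = 1 implies 1 = 1
(not ((Q iff not Q) iff (not P implies not P)) and ((P and not Q) iff (P iff Q))) implies (((not P implies P) implies not not Q) implies (not not P implies (Q iff not (P implies Q)))) = 1/3 implies 1 = 1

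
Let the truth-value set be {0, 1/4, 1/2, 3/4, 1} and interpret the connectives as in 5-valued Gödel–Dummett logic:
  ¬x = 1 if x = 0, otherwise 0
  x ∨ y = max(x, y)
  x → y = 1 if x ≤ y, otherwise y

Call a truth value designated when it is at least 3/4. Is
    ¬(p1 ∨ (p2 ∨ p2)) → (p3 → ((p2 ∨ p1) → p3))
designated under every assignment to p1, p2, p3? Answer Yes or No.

Yes

At p1 = 1/4, p2 = 3/4, p3 = 3/4, for instance:
p2 ∨ p2 = 3/4 ∨ 3/4 = 3/4
p1 ∨ (p2 ∨ p2) = 1/4 ∨ 3/4 = 3/4
¬(p1 ∨ (p2 ∨ p2)) = ¬3/4 = 0
p2 ∨ p1 = 3/4 ∨ 1/4 = 3/4
(p2 ∨ p1) → p3 = 3/4 → 3/4 = 1
p3 → ((p2 ∨ p1) → p3) = 3/4 → 1 = 1
¬(p1 ∨ (p2 ∨ p2)) → (p3 → ((p2 ∨ p1) → p3)) = 0 → 1 = 1
and checking the remaining 124 assignments likewise gives ≥ 3/4 in every case.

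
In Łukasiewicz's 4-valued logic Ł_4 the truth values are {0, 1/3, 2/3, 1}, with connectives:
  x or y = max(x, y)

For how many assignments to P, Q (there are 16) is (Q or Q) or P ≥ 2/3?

12

P = 0, Q = 0 ↦ 0  <
P = 0, Q = 1/3 ↦ 1/3  <
P = 0, Q = 2/3 ↦ 2/3  ≥
P = 0, Q = 1 ↦ 1  ≥
P = 1/3, Q = 0 ↦ 1/3  <
P = 1/3, Q = 1/3 ↦ 1/3  <
P = 1/3, Q = 2/3 ↦ 2/3  ≥
P = 1/3, Q = 1 ↦ 1  ≥
P = 2/3, Q = 0 ↦ 2/3  ≥
P = 2/3, Q = 1/3 ↦ 2/3  ≥
P = 2/3, Q = 2/3 ↦ 2/3  ≥
P = 2/3, Q = 1 ↦ 1  ≥
P = 1, Q = 0 ↦ 1  ≥
P = 1, Q = 1/3 ↦ 1  ≥
P = 1, Q = 2/3 ↦ 1  ≥
P = 1, Q = 1 ↦ 1  ≥
So 12 of the 16 assignments meet the threshold.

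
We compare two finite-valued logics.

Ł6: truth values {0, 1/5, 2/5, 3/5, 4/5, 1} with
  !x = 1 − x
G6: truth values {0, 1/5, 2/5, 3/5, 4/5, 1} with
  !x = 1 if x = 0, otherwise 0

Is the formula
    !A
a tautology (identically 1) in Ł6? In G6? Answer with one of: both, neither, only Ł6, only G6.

In Ł6: at A = 1/5 the value is 4/5 — not a tautology.
In G6: at A = 1/5 the value is 0 — not a tautology.

neither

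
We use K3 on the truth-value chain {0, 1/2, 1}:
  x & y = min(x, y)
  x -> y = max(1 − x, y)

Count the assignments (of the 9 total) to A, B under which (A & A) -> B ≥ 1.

5

A = 0, B = 0 ↦ 1  ≥
A = 0, B = 1/2 ↦ 1  ≥
A = 0, B = 1 ↦ 1  ≥
A = 1/2, B = 0 ↦ 1/2  <
A = 1/2, B = 1/2 ↦ 1/2  <
A = 1/2, B = 1 ↦ 1  ≥
A = 1, B = 0 ↦ 0  <
A = 1, B = 1/2 ↦ 1/2  <
A = 1, B = 1 ↦ 1  ≥
So 5 of the 9 assignments meet the threshold.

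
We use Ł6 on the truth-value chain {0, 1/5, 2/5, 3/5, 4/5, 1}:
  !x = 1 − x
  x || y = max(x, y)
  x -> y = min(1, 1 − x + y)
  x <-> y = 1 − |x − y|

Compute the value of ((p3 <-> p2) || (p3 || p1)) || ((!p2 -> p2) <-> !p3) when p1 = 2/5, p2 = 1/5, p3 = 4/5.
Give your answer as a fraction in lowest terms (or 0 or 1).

p3 <-> p2 = 4/5 <-> 1/5 = 2/5
p3 || p1 = 4/5 || 2/5 = 4/5
(p3 <-> p2) || (p3 || p1) = 2/5 || 4/5 = 4/5
!p2 = !1/5 = 4/5
!p2 -> p2 = 4/5 -> 1/5 = 2/5
!p3 = !4/5 = 1/5
(!p2 -> p2) <-> !p3 = 2/5 <-> 1/5 = 4/5
((p3 <-> p2) || (p3 || p1)) || ((!p2 -> p2) <-> !p3) = 4/5 || 4/5 = 4/5

4/5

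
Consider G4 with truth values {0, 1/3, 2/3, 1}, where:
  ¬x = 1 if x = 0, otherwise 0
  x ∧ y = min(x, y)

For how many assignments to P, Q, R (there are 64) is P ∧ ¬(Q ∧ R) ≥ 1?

value 1: 7 assignments (counts)
value 2/3: 7 assignments
value 1/3: 7 assignments
value 0: 43 assignments
So 7 of the 64 assignments meet the threshold.

7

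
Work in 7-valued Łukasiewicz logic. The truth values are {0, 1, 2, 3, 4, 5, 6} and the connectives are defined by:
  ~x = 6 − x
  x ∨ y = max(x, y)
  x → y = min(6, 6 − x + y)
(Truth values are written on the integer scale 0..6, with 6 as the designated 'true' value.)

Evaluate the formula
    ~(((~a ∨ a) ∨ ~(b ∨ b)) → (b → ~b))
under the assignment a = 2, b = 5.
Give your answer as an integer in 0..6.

~a = ~2 = 4
~a ∨ a = 4 ∨ 2 = 4
b ∨ b = 5 ∨ 5 = 5
~(b ∨ b) = ~5 = 1
(~a ∨ a) ∨ ~(b ∨ b) = 4 ∨ 1 = 4
~b = ~5 = 1
b → ~b = 5 → 1 = 2
((~a ∨ a) ∨ ~(b ∨ b)) → (b → ~b) = 4 → 2 = 4
~(((~a ∨ a) ∨ ~(b ∨ b)) → (b → ~b)) = ~4 = 2

2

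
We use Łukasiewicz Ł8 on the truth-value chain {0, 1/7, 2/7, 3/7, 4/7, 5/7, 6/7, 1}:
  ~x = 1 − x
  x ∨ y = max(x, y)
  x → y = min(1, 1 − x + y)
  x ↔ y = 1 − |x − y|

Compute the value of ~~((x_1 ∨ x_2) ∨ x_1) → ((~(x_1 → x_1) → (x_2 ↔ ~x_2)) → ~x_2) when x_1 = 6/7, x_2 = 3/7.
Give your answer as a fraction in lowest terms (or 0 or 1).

5/7

x_1 ∨ x_2 = 6/7 ∨ 3/7 = 6/7
(x_1 ∨ x_2) ∨ x_1 = 6/7 ∨ 6/7 = 6/7
~((x_1 ∨ x_2) ∨ x_1) = ~6/7 = 1/7
~~((x_1 ∨ x_2) ∨ x_1) = ~1/7 = 6/7
x_1 → x_1 = 6/7 → 6/7 = 1
~(x_1 → x_1) = ~1 = 0
~x_2 = ~3/7 = 4/7
x_2 ↔ ~x_2 = 3/7 ↔ 4/7 = 6/7
~(x_1 → x_1) → (x_2 ↔ ~x_2) = 0 → 6/7 = 1
~x_2 = ~3/7 = 4/7
(~(x_1 → x_1) → (x_2 ↔ ~x_2)) → ~x_2 = 1 → 4/7 = 4/7
~~((x_1 ∨ x_2) ∨ x_1) → ((~(x_1 → x_1) → (x_2 ↔ ~x_2)) → ~x_2) = 6/7 → 4/7 = 5/7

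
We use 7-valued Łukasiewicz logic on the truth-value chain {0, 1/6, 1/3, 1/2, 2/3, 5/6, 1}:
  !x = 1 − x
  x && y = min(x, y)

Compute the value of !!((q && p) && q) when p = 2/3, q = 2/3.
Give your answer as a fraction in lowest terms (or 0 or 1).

q && p = 2/3 && 2/3 = 2/3
(q && p) && q = 2/3 && 2/3 = 2/3
!((q && p) && q) = !2/3 = 1/3
!!((q && p) && q) = !1/3 = 2/3

2/3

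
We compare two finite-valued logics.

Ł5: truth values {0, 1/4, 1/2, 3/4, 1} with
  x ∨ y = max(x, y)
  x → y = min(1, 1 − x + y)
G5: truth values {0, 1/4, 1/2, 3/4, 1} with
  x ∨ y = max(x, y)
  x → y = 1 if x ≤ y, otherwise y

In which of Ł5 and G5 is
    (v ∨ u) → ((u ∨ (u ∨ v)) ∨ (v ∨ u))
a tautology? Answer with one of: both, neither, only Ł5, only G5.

In Ł5: every assignment gives 1 — tautology.
In G5: every assignment gives 1 — tautology.

both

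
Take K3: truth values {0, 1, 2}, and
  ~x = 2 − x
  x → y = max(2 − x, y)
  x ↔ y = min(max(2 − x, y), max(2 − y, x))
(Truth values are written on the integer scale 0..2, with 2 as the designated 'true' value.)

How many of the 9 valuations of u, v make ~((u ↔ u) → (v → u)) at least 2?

1

u = 0, v = 0 ↦ 0  <
u = 0, v = 1 ↦ 1  <
u = 0, v = 2 ↦ 2  ≥
u = 1, v = 0 ↦ 0  <
u = 1, v = 1 ↦ 1  <
u = 1, v = 2 ↦ 1  <
u = 2, v = 0 ↦ 0  <
u = 2, v = 1 ↦ 0  <
u = 2, v = 2 ↦ 0  <
So 1 of the 9 assignments meets the threshold.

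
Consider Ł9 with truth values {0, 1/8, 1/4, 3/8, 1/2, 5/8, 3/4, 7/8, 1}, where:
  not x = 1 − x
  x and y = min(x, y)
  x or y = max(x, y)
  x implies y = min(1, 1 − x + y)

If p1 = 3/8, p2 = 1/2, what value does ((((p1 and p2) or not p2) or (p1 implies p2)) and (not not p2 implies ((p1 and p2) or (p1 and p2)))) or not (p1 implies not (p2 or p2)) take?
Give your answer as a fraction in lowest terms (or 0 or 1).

7/8

p1 and p2 = 3/8 and 1/2 = 3/8
not p2 = not 1/2 = 1/2
(p1 and p2) or not p2 = 3/8 or 1/2 = 1/2
p1 implies p2 = 3/8 implies 1/2 = 1
((p1 and p2) or not p2) or (p1 implies p2) = 1/2 or 1 = 1
not p2 = not 1/2 = 1/2
not not p2 = not 1/2 = 1/2
p1 and p2 = 3/8 and 1/2 = 3/8
p1 and p2 = 3/8 and 1/2 = 3/8
(p1 and p2) or (p1 and p2) = 3/8 or 3/8 = 3/8
not not p2 implies ((p1 and p2) or (p1 and p2)) = 1/2 implies 3/8 = 7/8
(((p1 and p2) or not p2) or (p1 implies p2)) and (not not p2 implies ((p1 and p2) or (p1 and p2))) = 1 and 7/8 = 7/8
p2 or p2 = 1/2 or 1/2 = 1/2
not (p2 or p2) = not 1/2 = 1/2
p1 implies not (p2 or p2) = 3/8 implies 1/2 = 1
not (p1 implies not (p2 or p2)) = not 1 = 0
((((p1 and p2) or not p2) or (p1 implies p2)) and (not not p2 implies ((p1 and p2) or (p1 and p2)))) or not (p1 implies not (p2 or p2)) = 7/8 or 0 = 7/8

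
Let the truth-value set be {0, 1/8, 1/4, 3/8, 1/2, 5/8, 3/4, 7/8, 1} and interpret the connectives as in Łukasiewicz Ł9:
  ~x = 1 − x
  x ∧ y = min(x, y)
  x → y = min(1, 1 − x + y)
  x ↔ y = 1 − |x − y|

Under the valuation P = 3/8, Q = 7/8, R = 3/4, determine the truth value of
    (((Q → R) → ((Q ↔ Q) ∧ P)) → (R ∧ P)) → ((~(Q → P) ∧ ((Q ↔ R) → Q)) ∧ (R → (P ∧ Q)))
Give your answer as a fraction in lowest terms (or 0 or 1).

Q → R = 7/8 → 3/4 = 7/8
Q ↔ Q = 7/8 ↔ 7/8 = 1
(Q ↔ Q) ∧ P = 1 ∧ 3/8 = 3/8
(Q → R) → ((Q ↔ Q) ∧ P) = 7/8 → 3/8 = 1/2
R ∧ P = 3/4 ∧ 3/8 = 3/8
((Q → R) → ((Q ↔ Q) ∧ P)) → (R ∧ P) = 1/2 → 3/8 = 7/8
Q → P = 7/8 → 3/8 = 1/2
~(Q → P) = ~1/2 = 1/2
Q ↔ R = 7/8 ↔ 3/4 = 7/8
(Q ↔ R) → Q = 7/8 → 7/8 = 1
~(Q → P) ∧ ((Q ↔ R) → Q) = 1/2 ∧ 1 = 1/2
P ∧ Q = 3/8 ∧ 7/8 = 3/8
R → (P ∧ Q) = 3/4 → 3/8 = 5/8
(~(Q → P) ∧ ((Q ↔ R) → Q)) ∧ (R → (P ∧ Q)) = 1/2 ∧ 5/8 = 1/2
(((Q → R) → ((Q ↔ Q) ∧ P)) → (R ∧ P)) → ((~(Q → P) ∧ ((Q ↔ R) → Q)) ∧ (R → (P ∧ Q))) = 7/8 → 1/2 = 5/8

5/8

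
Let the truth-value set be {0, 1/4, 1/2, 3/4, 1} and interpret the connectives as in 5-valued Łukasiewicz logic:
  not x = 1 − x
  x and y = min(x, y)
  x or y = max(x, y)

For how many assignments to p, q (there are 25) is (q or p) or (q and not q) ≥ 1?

value 1: 9 assignments (counts)
value 3/4: 7 assignments
value 1/2: 5 assignments
value 1/4: 3 assignments
value 0: 1 assignment
So 9 of the 25 assignments meet the threshold.

9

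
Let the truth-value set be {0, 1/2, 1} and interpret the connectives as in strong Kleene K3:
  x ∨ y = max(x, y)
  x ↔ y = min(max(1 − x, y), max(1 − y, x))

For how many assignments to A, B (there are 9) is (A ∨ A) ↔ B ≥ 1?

2

A = 0, B = 0 ↦ 1  ≥
A = 0, B = 1/2 ↦ 1/2  <
A = 0, B = 1 ↦ 0  <
A = 1/2, B = 0 ↦ 1/2  <
A = 1/2, B = 1/2 ↦ 1/2  <
A = 1/2, B = 1 ↦ 1/2  <
A = 1, B = 0 ↦ 0  <
A = 1, B = 1/2 ↦ 1/2  <
A = 1, B = 1 ↦ 1  ≥
So 2 of the 9 assignments meet the threshold.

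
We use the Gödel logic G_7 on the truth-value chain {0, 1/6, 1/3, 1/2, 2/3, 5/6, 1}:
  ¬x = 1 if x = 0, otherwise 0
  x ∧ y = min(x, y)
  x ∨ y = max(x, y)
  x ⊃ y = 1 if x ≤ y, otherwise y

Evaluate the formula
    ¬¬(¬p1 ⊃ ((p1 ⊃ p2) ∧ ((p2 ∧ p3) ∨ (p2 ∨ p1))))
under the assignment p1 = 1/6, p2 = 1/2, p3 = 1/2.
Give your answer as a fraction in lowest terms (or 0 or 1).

¬p1 = ¬1/6 = 0
p1 ⊃ p2 = 1/6 ⊃ 1/2 = 1
p2 ∧ p3 = 1/2 ∧ 1/2 = 1/2
p2 ∨ p1 = 1/2 ∨ 1/6 = 1/2
(p2 ∧ p3) ∨ (p2 ∨ p1) = 1/2 ∨ 1/2 = 1/2
(p1 ⊃ p2) ∧ ((p2 ∧ p3) ∨ (p2 ∨ p1)) = 1 ∧ 1/2 = 1/2
¬p1 ⊃ ((p1 ⊃ p2) ∧ ((p2 ∧ p3) ∨ (p2 ∨ p1))) = 0 ⊃ 1/2 = 1
¬(¬p1 ⊃ ((p1 ⊃ p2) ∧ ((p2 ∧ p3) ∨ (p2 ∨ p1)))) = ¬1 = 0
¬¬(¬p1 ⊃ ((p1 ⊃ p2) ∧ ((p2 ∧ p3) ∨ (p2 ∨ p1)))) = ¬0 = 1

1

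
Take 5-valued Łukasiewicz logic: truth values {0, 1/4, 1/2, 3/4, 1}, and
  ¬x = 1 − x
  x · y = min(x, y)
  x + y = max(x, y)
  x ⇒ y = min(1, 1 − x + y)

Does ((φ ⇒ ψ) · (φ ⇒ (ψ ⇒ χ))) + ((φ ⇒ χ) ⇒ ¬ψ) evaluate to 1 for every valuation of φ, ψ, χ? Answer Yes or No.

Counterexample: take φ = 1/4, ψ = 1, χ = 0.
φ ⇒ ψ = 1/4 ⇒ 1 = 1
ψ ⇒ χ = 1 ⇒ 0 = 0
φ ⇒ (ψ ⇒ χ) = 1/4 ⇒ 0 = 3/4
(φ ⇒ ψ) · (φ ⇒ (ψ ⇒ χ)) = 1 · 3/4 = 3/4
φ ⇒ χ = 1/4 ⇒ 0 = 3/4
¬ψ = ¬1 = 0
(φ ⇒ χ) ⇒ ¬ψ = 3/4 ⇒ 0 = 1/4
((φ ⇒ ψ) · (φ ⇒ (ψ ⇒ χ))) + ((φ ⇒ χ) ⇒ ¬ψ) = 3/4 + 1/4 = 3/4
This gives 3/4 ≠ 1.

No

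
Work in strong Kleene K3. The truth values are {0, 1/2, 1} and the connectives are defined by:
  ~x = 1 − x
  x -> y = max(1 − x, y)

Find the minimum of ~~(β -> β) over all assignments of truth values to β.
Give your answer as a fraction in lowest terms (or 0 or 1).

Take β = 1/2:
β -> β = 1/2 -> 1/2 = 1/2
~(β -> β) = ~1/2 = 1/2
~~(β -> β) = ~1/2 = 1/2
No assignment yields a value below 1/2, so this is the minimum.

1/2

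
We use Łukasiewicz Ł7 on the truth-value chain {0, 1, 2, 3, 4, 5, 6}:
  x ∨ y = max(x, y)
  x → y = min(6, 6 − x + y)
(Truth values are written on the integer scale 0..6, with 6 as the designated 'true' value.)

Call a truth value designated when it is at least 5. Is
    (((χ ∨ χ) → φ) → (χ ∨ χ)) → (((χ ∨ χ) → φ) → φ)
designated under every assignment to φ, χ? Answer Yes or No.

Counterexample: take φ = 0, χ = 2.
χ ∨ χ = 2 ∨ 2 = 2
(χ ∨ χ) → φ = 2 → 0 = 4
χ ∨ χ = 2 ∨ 2 = 2
((χ ∨ χ) → φ) → (χ ∨ χ) = 4 → 2 = 4
χ ∨ χ = 2 ∨ 2 = 2
(χ ∨ χ) → φ = 2 → 0 = 4
((χ ∨ χ) → φ) → φ = 4 → 0 = 2
(((χ ∨ χ) → φ) → (χ ∨ χ)) → (((χ ∨ χ) → φ) → φ) = 4 → 2 = 4
This gives 4, which is below 5.

No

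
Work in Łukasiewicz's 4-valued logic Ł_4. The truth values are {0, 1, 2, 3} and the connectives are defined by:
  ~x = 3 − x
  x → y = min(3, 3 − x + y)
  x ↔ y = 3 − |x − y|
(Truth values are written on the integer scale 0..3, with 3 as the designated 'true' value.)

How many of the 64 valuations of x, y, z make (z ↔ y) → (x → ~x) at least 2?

54

value 3: 46 assignments (counts)
value 2: 8 assignments (counts)
value 1: 6 assignments
value 0: 4 assignments
So 54 of the 64 assignments meet the threshold.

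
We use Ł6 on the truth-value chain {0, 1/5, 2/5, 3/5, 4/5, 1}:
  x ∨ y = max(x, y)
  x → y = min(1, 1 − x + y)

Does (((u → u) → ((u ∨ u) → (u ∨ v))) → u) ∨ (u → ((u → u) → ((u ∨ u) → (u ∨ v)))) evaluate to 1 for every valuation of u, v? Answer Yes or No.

At u = 1/5, v = 1, for instance:
u → u = 1/5 → 1/5 = 1
u ∨ u = 1/5 ∨ 1/5 = 1/5
u ∨ v = 1/5 ∨ 1 = 1
(u ∨ u) → (u ∨ v) = 1/5 → 1 = 1
(u → u) → ((u ∨ u) → (u ∨ v)) = 1 → 1 = 1
((u → u) → ((u ∨ u) → (u ∨ v))) → u = 1 → 1/5 = 1/5
u → ((u → u) → ((u ∨ u) → (u ∨ v))) = 1/5 → 1 = 1
(((u → u) → ((u ∨ u) → (u ∨ v))) → u) ∨ (u → ((u → u) → ((u ∨ u) → (u ∨ v)))) = 1/5 ∨ 1 = 1
and checking the remaining 35 assignments likewise gives ≥ 1 in every case.

Yes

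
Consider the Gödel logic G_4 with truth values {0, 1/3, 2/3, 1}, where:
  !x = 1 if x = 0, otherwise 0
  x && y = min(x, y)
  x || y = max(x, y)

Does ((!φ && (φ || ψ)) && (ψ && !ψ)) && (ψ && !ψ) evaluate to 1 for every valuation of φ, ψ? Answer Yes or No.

Counterexample: take φ = 0, ψ = 0.
!φ = !0 = 1
φ || ψ = 0 || 0 = 0
!φ && (φ || ψ) = 1 && 0 = 0
!ψ = !0 = 1
ψ && !ψ = 0 && 1 = 0
(!φ && (φ || ψ)) && (ψ && !ψ) = 0 && 0 = 0
((!φ && (φ || ψ)) && (ψ && !ψ)) && (ψ && !ψ) = 0 && 0 = 0
This gives 0 ≠ 1.

No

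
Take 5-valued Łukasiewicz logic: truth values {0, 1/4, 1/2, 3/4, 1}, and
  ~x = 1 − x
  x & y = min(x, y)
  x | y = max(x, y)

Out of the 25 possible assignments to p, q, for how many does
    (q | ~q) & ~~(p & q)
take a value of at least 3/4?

4

value 1: 1 assignment (counts)
value 3/4: 3 assignments (counts)
value 1/2: 5 assignments
value 1/4: 7 assignments
value 0: 9 assignments
So 4 of the 25 assignments meet the threshold.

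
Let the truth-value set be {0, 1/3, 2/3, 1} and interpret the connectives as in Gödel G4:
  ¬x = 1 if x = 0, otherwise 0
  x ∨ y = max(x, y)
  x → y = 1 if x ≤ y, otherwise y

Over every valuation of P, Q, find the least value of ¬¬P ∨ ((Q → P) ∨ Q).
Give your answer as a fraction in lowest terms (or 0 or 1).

1/3

Take P = 0, Q = 1/3:
¬P = ¬0 = 1
¬¬P = ¬1 = 0
Q → P = 1/3 → 0 = 0
(Q → P) ∨ Q = 0 ∨ 1/3 = 1/3
¬¬P ∨ ((Q → P) ∨ Q) = 0 ∨ 1/3 = 1/3
No assignment yields a value below 1/3, so this is the minimum.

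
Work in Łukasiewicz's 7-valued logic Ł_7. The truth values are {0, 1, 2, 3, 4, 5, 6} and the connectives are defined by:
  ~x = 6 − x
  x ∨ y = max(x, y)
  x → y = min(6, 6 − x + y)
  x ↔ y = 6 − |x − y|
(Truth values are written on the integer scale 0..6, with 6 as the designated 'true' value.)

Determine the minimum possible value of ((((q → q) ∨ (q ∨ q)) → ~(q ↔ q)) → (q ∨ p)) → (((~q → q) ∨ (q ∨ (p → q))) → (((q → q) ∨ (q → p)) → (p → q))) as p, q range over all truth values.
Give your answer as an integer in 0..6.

3

Take p = 6, q = 3:
q → q = 3 → 3 = 6
q ∨ q = 3 ∨ 3 = 3
(q → q) ∨ (q ∨ q) = 6 ∨ 3 = 6
q ↔ q = 3 ↔ 3 = 6
~(q ↔ q) = ~6 = 0
((q → q) ∨ (q ∨ q)) → ~(q ↔ q) = 6 → 0 = 0
q ∨ p = 3 ∨ 6 = 6
(((q → q) ∨ (q ∨ q)) → ~(q ↔ q)) → (q ∨ p) = 0 → 6 = 6
~q = ~3 = 3
~q → q = 3 → 3 = 6
p → q = 6 → 3 = 3
q ∨ (p → q) = 3 ∨ 3 = 3
(~q → q) ∨ (q ∨ (p → q)) = 6 ∨ 3 = 6
q → q = 3 → 3 = 6
q → p = 3 → 6 = 6
(q → q) ∨ (q → p) = 6 ∨ 6 = 6
p → q = 6 → 3 = 3
((q → q) ∨ (q → p)) → (p → q) = 6 → 3 = 3
((~q → q) ∨ (q ∨ (p → q))) → (((q → q) ∨ (q → p)) → (p → q)) = 6 → 3 = 3
((((q → q) ∨ (q ∨ q)) → ~(q ↔ q)) → (q ∨ p)) → (((~q → q) ∨ (q ∨ (p → q))) → (((q → q) ∨ (q → p)) → (p → q))) = 6 → 3 = 3
No assignment yields a value below 3, so this is the minimum.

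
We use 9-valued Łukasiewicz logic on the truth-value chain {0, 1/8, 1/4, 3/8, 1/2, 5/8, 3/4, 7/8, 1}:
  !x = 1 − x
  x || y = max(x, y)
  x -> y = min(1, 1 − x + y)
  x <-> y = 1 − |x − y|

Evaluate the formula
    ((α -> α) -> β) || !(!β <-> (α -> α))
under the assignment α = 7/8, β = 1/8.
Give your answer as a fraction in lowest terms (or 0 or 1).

α -> α = 7/8 -> 7/8 = 1
(α -> α) -> β = 1 -> 1/8 = 1/8
!β = !1/8 = 7/8
α -> α = 7/8 -> 7/8 = 1
!β <-> (α -> α) = 7/8 <-> 1 = 7/8
!(!β <-> (α -> α)) = !7/8 = 1/8
((α -> α) -> β) || !(!β <-> (α -> α)) = 1/8 || 1/8 = 1/8

1/8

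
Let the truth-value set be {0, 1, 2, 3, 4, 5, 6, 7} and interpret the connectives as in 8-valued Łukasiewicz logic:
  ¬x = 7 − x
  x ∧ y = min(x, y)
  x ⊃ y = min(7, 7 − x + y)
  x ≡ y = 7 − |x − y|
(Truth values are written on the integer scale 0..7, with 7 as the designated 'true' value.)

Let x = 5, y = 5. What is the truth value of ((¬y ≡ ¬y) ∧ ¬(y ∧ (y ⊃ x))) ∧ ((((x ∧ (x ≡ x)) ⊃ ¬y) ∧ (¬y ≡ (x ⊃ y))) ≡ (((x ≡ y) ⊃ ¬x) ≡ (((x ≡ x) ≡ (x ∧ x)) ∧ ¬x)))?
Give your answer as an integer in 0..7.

¬y = ¬5 = 2
¬y = ¬5 = 2
¬y ≡ ¬y = 2 ≡ 2 = 7
y ⊃ x = 5 ⊃ 5 = 7
y ∧ (y ⊃ x) = 5 ∧ 7 = 5
¬(y ∧ (y ⊃ x)) = ¬5 = 2
(¬y ≡ ¬y) ∧ ¬(y ∧ (y ⊃ x)) = 7 ∧ 2 = 2
x ≡ x = 5 ≡ 5 = 7
x ∧ (x ≡ x) = 5 ∧ 7 = 5
¬y = ¬5 = 2
(x ∧ (x ≡ x)) ⊃ ¬y = 5 ⊃ 2 = 4
¬y = ¬5 = 2
x ⊃ y = 5 ⊃ 5 = 7
¬y ≡ (x ⊃ y) = 2 ≡ 7 = 2
((x ∧ (x ≡ x)) ⊃ ¬y) ∧ (¬y ≡ (x ⊃ y)) = 4 ∧ 2 = 2
x ≡ y = 5 ≡ 5 = 7
¬x = ¬5 = 2
(x ≡ y) ⊃ ¬x = 7 ⊃ 2 = 2
x ≡ x = 5 ≡ 5 = 7
x ∧ x = 5 ∧ 5 = 5
(x ≡ x) ≡ (x ∧ x) = 7 ≡ 5 = 5
¬x = ¬5 = 2
((x ≡ x) ≡ (x ∧ x)) ∧ ¬x = 5 ∧ 2 = 2
((x ≡ y) ⊃ ¬x) ≡ (((x ≡ x) ≡ (x ∧ x)) ∧ ¬x) = 2 ≡ 2 = 7
(((x ∧ (x ≡ x)) ⊃ ¬y) ∧ (¬y ≡ (x ⊃ y))) ≡ (((x ≡ y) ⊃ ¬x) ≡ (((x ≡ x) ≡ (x ∧ x)) ∧ ¬x)) = 2 ≡ 7 = 2
((¬y ≡ ¬y) ∧ ¬(y ∧ (y ⊃ x))) ∧ ((((x ∧ (x ≡ x)) ⊃ ¬y) ∧ (¬y ≡ (x ⊃ y))) ≡ (((x ≡ y) ⊃ ¬x) ≡ (((x ≡ x) ≡ (x ∧ x)) ∧ ¬x))) = 2 ∧ 2 = 2

2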